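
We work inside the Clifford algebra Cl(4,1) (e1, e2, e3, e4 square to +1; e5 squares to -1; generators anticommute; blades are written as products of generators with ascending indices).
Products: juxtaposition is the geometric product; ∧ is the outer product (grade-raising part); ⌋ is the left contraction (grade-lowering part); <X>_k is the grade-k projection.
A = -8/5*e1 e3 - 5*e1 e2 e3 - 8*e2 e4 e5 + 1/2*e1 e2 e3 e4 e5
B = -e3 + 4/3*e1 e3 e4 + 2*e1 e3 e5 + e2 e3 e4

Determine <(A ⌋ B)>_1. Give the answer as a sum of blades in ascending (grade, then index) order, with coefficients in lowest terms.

step 1: 32/15*e4 + 16/5*e5
step 2: 32/15*e4 + 16/5*e5
Answer: 32/15*e4 + 16/5*e5


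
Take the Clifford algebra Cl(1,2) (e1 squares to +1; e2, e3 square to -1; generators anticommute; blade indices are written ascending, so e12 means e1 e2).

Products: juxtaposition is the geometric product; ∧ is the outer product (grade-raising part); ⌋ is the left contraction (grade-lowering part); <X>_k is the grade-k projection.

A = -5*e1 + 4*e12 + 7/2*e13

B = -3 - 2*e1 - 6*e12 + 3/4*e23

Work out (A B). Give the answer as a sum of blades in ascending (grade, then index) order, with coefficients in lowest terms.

step 1: -14 + 15*e1 + 38*e2 + 7*e3 - 75/8*e12 - 27/2*e13 - 21*e23 - 15/4*e123
Answer: -14 + 15*e1 + 38*e2 + 7*e3 - 75/8*e12 - 27/2*e13 - 21*e23 - 15/4*e123


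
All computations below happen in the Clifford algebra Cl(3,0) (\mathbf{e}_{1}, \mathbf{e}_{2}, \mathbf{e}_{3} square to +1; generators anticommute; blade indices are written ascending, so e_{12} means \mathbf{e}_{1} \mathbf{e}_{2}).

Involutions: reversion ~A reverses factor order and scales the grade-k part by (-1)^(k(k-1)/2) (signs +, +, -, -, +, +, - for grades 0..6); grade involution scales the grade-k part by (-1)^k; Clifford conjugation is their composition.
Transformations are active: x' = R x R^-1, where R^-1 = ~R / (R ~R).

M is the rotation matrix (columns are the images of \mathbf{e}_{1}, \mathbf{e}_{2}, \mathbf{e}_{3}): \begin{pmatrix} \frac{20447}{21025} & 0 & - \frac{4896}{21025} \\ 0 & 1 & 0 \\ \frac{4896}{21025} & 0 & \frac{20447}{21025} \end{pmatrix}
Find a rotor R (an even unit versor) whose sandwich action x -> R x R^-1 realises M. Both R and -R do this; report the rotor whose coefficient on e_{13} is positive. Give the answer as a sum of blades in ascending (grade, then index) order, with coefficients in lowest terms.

Method: write R = a + b12*e_{12} + b13*e_{13} + b23*e_{23} with a^2 + b12^2 + b13^2 + b23^2 = 1 (so R^-1 = ~R). Expanding the columns R e_j ~R gives tr M = 4a^2 - 1 and, from the antisymmetric part, M21 - M12 = -4a*b12, M13 - M31 = 4a*b13, M32 - M23 = -4a*b23.
Here tr M = \frac{61919}{21025}, so a^2 = (1 + tr M)/4 = \frac{20736}{21025} and a = ±\frac{144}{145}. Taking a = \frac{144}{145}: M21 - M12 = 0, M13 - M31 = -\frac{9792}{21025}, M32 - M23 = 0, giving b12 = 0, b13 = -\frac{17}{145}, b23 = 0, i.e. R = \frac{144}{145} - \frac{17}{145} e_{13}.
Its e_{13} coefficient is negative, so report the other preimage -R.
Answer: -\frac{144}{145} + \frac{17}{145} e_{13}. Why the constraint matters: R and -R act identically through the sandwich — M has trace \frac{61919}{21025} either way — so only the sign condition on e_{13} picks one of the two preimages.


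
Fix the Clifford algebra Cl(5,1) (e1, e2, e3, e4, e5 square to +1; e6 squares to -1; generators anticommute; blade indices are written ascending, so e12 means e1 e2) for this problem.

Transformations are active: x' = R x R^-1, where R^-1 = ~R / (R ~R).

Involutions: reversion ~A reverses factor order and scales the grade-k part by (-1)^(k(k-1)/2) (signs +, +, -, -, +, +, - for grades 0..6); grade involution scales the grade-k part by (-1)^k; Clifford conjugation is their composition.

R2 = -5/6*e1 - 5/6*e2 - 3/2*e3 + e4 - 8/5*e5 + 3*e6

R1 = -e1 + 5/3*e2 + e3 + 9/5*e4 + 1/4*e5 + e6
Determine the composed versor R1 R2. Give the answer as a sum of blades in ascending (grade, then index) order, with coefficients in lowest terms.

Distribute over the terms of R1 (each basis-blade product reordered to ascending indices, repeated generators contracted through their squares):
(-e1) R2 = 5/6 + 5/6*e12 + 3/2*e13 - e14 + 8/5*e15 - 3*e16
(5/3*e2) R2 = -25/18 + 25/18*e12 - 5/2*e23 + 5/3*e24 - 8/3*e25 + 5*e26
(e3) R2 = -3/2 + 5/6*e13 + 5/6*e23 + e34 - 8/5*e35 + 3*e36
(9/5*e4) R2 = 9/5 + 3/2*e14 + 3/2*e24 + 27/10*e34 - 72/25*e45 + 27/5*e46
(1/4*e5) R2 = -2/5 + 5/24*e15 + 5/24*e25 + 3/8*e35 - 1/4*e45 + 3/4*e56
(e6) R2 = -3 + 5/6*e16 + 5/6*e26 + 3/2*e36 - e46 + 8/5*e56
Summing the partial products and collecting blades:
Answer: -329/90 + 20/9*e12 + 7/3*e13 + 1/2*e14 + 217/120*e15 - 13/6*e16 - 5/3*e23 + 19/6*e24 - 59/24*e25 + 35/6*e26 + 37/10*e34 - 49/40*e35 + 9/2*e36 - 313/100*e45 + 22/5*e46 + 47/20*e56


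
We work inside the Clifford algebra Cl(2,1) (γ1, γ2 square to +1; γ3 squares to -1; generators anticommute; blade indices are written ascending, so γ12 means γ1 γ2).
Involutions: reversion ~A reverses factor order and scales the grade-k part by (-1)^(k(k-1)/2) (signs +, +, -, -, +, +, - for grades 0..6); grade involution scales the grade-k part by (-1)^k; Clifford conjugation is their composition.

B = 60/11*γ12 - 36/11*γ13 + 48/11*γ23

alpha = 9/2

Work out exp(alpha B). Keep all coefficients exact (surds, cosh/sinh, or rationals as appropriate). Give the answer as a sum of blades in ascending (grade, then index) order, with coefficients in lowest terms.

B^2 term by term: the squares give (60/11)^2*(γ12)^2 + (-36/11)^2*(γ13)^2 + (48/11)^2*(γ23)^2 = 3600/121*(-1) + 1296/121*(+1) + 2304/121*(+1) = 0 (each basis 2-blade squares to minus the product of its generators' squares); cross terms between blades sharing an index anticommute and cancel. So B^2 = 0.
B^2 = 0, hence only two terms survive: exp(alpha B) = 1 + alpha B (parabolic case).
Answer: 1 + 270/11*γ12 - 162/11*γ13 + 216/11*γ23


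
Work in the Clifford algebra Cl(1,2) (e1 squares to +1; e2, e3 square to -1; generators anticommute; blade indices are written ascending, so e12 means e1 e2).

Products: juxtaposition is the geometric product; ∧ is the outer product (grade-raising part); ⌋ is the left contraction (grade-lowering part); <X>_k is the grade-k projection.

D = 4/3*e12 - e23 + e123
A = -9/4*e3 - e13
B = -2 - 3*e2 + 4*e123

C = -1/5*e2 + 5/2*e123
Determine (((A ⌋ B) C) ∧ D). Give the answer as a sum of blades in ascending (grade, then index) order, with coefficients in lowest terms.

step 1: 4*e2 + 9*e12
step 2: 4/5 + 9/5*e1 + 45/2*e3 + 10*e13
step 3: 16/15*e12 - 4/5*e23 + 29*e123
Answer: 16/15*e12 - 4/5*e23 + 29*e123


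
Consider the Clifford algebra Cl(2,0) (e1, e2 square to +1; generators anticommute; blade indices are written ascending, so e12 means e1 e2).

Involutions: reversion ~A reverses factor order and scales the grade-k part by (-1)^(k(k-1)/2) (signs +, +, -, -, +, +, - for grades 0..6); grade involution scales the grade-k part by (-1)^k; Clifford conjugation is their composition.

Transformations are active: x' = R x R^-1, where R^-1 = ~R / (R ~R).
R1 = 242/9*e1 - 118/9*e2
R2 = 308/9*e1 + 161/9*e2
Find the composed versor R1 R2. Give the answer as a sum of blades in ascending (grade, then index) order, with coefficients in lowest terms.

Distribute over the terms of R1 (each basis-blade product reordered to ascending indices, repeated generators contracted through their squares):
(242/9*e1) R2 = 74536/81 + 38962/81*e12
(-118/9*e2) R2 = -18998/81 + 36344/81*e12
Summing the partial products and collecting blades:
Answer: 55538/81 + 25102/27*e12


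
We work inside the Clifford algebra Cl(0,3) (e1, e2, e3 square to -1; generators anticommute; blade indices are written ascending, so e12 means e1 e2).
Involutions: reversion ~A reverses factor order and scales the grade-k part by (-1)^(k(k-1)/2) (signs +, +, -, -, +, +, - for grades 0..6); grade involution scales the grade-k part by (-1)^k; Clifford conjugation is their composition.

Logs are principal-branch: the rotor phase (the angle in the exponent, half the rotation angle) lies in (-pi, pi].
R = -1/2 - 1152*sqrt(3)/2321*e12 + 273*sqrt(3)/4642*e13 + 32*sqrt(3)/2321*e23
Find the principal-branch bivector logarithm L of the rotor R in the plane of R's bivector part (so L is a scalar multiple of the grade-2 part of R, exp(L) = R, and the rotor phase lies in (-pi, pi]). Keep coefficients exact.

The scalar part of R is -1/2, which pins the rotor phase on the principal branch; dividing the bivector part by the sine of that phase recovers the unit plane, and L is the phase times that plane.
Concretely: cos(phase) = -1/2 gives phase = ±2*pi/3, and since phase/sin(phase) is even the sign is immaterial: L = (phase/sin(phase)) * <R>_2 = (4*sqrt(3)*pi/9) * <R>_2.
Answer: -1536*pi/2321*e12 + 182*pi/2321*e13 + 128*pi/6963*e23


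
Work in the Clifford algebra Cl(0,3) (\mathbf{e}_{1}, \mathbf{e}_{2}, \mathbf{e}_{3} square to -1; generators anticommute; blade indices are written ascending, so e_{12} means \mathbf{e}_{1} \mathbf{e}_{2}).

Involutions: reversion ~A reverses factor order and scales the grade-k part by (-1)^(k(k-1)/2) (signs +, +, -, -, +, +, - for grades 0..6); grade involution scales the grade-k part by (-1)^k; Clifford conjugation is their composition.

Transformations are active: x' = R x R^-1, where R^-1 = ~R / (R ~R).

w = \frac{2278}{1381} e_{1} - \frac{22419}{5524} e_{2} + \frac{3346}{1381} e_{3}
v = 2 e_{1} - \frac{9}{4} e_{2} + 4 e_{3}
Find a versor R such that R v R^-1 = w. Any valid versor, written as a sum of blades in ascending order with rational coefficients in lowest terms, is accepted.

The midline construction: v and w both square to -\frac{401}{16}, so reflecting in their sum \frac{5040}{1381} e_{1} - \frac{8712}{1381} e_{2} + \frac{8870}{1381} e_{3} exchanges them.
Answer: \frac{5040}{1381} e_{1} - \frac{8712}{1381} e_{2} + \frac{8870}{1381} e_{3}


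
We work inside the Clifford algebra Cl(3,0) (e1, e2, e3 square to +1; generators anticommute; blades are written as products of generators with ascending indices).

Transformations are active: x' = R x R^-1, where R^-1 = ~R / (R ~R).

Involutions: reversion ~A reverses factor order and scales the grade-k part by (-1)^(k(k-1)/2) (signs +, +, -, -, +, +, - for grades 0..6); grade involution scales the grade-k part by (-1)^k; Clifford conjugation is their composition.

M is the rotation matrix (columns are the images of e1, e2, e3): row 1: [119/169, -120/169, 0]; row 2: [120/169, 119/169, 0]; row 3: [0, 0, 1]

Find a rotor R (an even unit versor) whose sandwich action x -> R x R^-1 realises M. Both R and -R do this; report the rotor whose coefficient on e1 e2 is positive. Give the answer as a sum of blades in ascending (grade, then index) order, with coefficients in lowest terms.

Method: write R = a + b12*e1 e2 + b13*e1 e3 + b23*e2 e3 with a^2 + b12^2 + b13^2 + b23^2 = 1 (so R^-1 = ~R). Expanding the columns R e_j ~R gives tr M = 4a^2 - 1 and, from the antisymmetric part, M21 - M12 = -4a*b12, M13 - M31 = 4a*b13, M32 - M23 = -4a*b23.
Here tr M = 407/169, so a^2 = (1 + tr M)/4 = 144/169 and a = ±12/13. Taking a = 12/13: M21 - M12 = 240/169, M13 - M31 = 0, M32 - M23 = 0, giving b12 = -5/13, b13 = 0, b23 = 0, i.e. R = 12/13 - 5/13*e1 e2.
Its e1 e2 coefficient is negative, so report the other preimage -R.
Answer: -12/13 + 5/13*e1 e2. Why the constraint matters: R and -R act identically through the sandwich — M has trace 407/169 either way — so only the sign condition on e1 e2 picks one of the two preimages.


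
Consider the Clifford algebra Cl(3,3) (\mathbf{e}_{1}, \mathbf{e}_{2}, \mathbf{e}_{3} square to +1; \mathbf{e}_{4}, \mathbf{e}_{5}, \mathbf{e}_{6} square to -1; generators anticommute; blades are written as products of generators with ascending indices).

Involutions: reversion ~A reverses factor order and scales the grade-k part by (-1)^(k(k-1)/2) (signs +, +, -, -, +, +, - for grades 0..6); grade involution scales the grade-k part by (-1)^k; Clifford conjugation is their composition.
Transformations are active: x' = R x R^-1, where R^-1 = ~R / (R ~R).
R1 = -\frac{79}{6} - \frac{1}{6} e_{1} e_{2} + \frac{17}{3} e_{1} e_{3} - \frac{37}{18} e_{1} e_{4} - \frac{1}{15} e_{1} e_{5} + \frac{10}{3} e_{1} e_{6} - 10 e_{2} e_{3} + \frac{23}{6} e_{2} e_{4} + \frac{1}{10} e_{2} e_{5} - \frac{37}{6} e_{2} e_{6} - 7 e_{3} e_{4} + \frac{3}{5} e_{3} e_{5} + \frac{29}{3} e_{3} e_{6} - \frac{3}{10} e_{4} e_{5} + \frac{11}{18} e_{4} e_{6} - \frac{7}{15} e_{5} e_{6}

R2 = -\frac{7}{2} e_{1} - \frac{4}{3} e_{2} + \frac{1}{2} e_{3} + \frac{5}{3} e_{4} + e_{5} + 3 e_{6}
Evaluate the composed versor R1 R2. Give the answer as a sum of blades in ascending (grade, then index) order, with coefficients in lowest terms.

Distribute over the terms of R2 (each basis-blade product reordered to ascending indices, repeated generators contracted through their squares):
R1 (-\frac{7}{2} e_{1}) = \frac{553}{12} e_{1} - \frac{7}{12} e_{2} + \frac{119}{6} e_{3} - \frac{259}{36} e_{4} - \frac{7}{30} e_{5} + \frac{35}{3} e_{6} + 35 e_{1} e_{2} e_{3} - \frac{161}{12} e_{1} e_{2} e_{4} - \frac{7}{20} e_{1} e_{2} e_{5} + \frac{259}{12} e_{1} e_{2} e_{6} + \frac{49}{2} e_{1} e_{3} e_{4} - \frac{21}{10} e_{1} e_{3} e_{5} - \frac{203}{6} e_{1} e_{3} e_{6} + \frac{21}{20} e_{1} e_{4} e_{5} - \frac{77}{36} e_{1} e_{4} e_{6} + \frac{49}{30} e_{1} e_{5} e_{6}
R1 (-\frac{4}{3} e_{2}) = \frac{2}{9} e_{1} + \frac{158}{9} e_{2} - \frac{40}{3} e_{3} + \frac{46}{9} e_{4} + \frac{2}{15} e_{5} - \frac{74}{9} e_{6} + \frac{68}{9} e_{1} e_{2} e_{3} - \frac{74}{27} e_{1} e_{2} e_{4} - \frac{4}{45} e_{1} e_{2} e_{5} + \frac{40}{9} e_{1} e_{2} e_{6} + \frac{28}{3} e_{2} e_{3} e_{4} - \frac{4}{5} e_{2} e_{3} e_{5} - \frac{116}{9} e_{2} e_{3} e_{6} + \frac{2}{5} e_{2} e_{4} e_{5} - \frac{22}{27} e_{2} e_{4} e_{6} + \frac{28}{45} e_{2} e_{5} e_{6}
R1 (\frac{1}{2} e_{3}) = \frac{17}{6} e_{1} - 5 e_{2} - \frac{79}{12} e_{3} + \frac{7}{2} e_{4} - \frac{3}{10} e_{5} - \frac{29}{6} e_{6} - \frac{1}{12} e_{1} e_{2} e_{3} + \frac{37}{36} e_{1} e_{3} e_{4} + \frac{1}{30} e_{1} e_{3} e_{5} - \frac{5}{3} e_{1} e_{3} e_{6} - \frac{23}{12} e_{2} e_{3} e_{4} - \frac{1}{20} e_{2} e_{3} e_{5} + \frac{37}{12} e_{2} e_{3} e_{6} - \frac{3}{20} e_{3} e_{4} e_{5} + \frac{11}{36} e_{3} e_{4} e_{6} - \frac{7}{30} e_{3} e_{5} e_{6}
R1 (\frac{5}{3} e_{4}) = \frac{185}{54} e_{1} - \frac{115}{18} e_{2} + \frac{35}{3} e_{3} - \frac{395}{18} e_{4} - \frac{1}{2} e_{5} + \frac{55}{54} e_{6} - \frac{5}{18} e_{1} e_{2} e_{4} + \frac{85}{9} e_{1} e_{3} e_{4} + \frac{1}{9} e_{1} e_{4} e_{5} - \frac{50}{9} e_{1} e_{4} e_{6} - \frac{50}{3} e_{2} e_{3} e_{4} - \frac{1}{6} e_{2} e_{4} e_{5} + \frac{185}{18} e_{2} e_{4} e_{6} - e_{3} e_{4} e_{5} - \frac{145}{9} e_{3} e_{4} e_{6} - \frac{7}{9} e_{4} e_{5} e_{6}
R1 (e_{5}) = \frac{1}{15} e_{1} - \frac{1}{10} e_{2} - \frac{3}{5} e_{3} + \frac{3}{10} e_{4} - \frac{79}{6} e_{5} - \frac{7}{15} e_{6} - \frac{1}{6} e_{1} e_{2} e_{5} + \frac{17}{3} e_{1} e_{3} e_{5} - \frac{37}{18} e_{1} e_{4} e_{5} - \frac{10}{3} e_{1} e_{5} e_{6} - 10 e_{2} e_{3} e_{5} + \frac{23}{6} e_{2} e_{4} e_{5} + \frac{37}{6} e_{2} e_{5} e_{6} - 7 e_{3} e_{4} e_{5} - \frac{29}{3} e_{3} e_{5} e_{6} - \frac{11}{18} e_{4} e_{5} e_{6}
R1 (3 e_{6}) = -10 e_{1} + \frac{37}{2} e_{2} - 29 e_{3} - \frac{11}{6} e_{4} + \frac{7}{5} e_{5} - \frac{79}{2} e_{6} - \frac{1}{2} e_{1} e_{2} e_{6} + 17 e_{1} e_{3} e_{6} - \frac{37}{6} e_{1} e_{4} e_{6} - \frac{1}{5} e_{1} e_{5} e_{6} - 30 e_{2} e_{3} e_{6} + \frac{23}{2} e_{2} e_{4} e_{6} + \frac{3}{10} e_{2} e_{5} e_{6} - 21 e_{3} e_{4} e_{6} + \frac{9}{5} e_{3} e_{5} e_{6} - \frac{9}{10} e_{4} e_{5} e_{6}
Summing the partial products and collecting blades:
Answer: \frac{23021}{540} e_{1} + \frac{1439}{60} e_{2} - \frac{1081}{60} e_{3} - \frac{3971}{180} e_{4} - \frac{38}{3} e_{5} - \frac{10891}{270} e_{6} + \frac{1529}{36} e_{1} e_{2} e_{3} - \frac{1775}{108} e_{1} e_{2} e_{4} - \frac{109}{180} e_{1} e_{2} e_{5} + \frac{919}{36} e_{1} e_{2} e_{6} + \frac{1259}{36} e_{1} e_{3} e_{4} + \frac{18}{5} e_{1} e_{3} e_{5} - \frac{37}{2} e_{1} e_{3} e_{6} - \frac{161}{180} e_{1} e_{4} e_{5} - \frac{499}{36} e_{1} e_{4} e_{6} - \frac{19}{10} e_{1} e_{5} e_{6} - \frac{37}{4} e_{2} e_{3} e_{4} - \frac{217}{20} e_{2} e_{3} e_{5} - \frac{1433}{36} e_{2} e_{3} e_{6} + \frac{61}{15} e_{2} e_{4} e_{5} + \frac{566}{27} e_{2} e_{4} e_{6} + \frac{319}{45} e_{2} e_{5} e_{6} - \frac{163}{20} e_{3} e_{4} e_{5} - \frac{1325}{36} e_{3} e_{4} e_{6} - \frac{81}{10} e_{3} e_{5} e_{6} - \frac{103}{45} e_{4} e_{5} e_{6}


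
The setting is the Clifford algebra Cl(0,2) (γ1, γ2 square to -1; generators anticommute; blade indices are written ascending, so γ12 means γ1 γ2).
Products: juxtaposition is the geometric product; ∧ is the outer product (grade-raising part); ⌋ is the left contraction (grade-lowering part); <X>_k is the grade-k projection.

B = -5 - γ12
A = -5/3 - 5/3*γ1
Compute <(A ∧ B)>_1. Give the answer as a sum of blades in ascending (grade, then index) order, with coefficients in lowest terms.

step 1: 25/3 + 25/3*γ1 + 5/3*γ12
step 2: 25/3*γ1
Answer: 25/3*γ1


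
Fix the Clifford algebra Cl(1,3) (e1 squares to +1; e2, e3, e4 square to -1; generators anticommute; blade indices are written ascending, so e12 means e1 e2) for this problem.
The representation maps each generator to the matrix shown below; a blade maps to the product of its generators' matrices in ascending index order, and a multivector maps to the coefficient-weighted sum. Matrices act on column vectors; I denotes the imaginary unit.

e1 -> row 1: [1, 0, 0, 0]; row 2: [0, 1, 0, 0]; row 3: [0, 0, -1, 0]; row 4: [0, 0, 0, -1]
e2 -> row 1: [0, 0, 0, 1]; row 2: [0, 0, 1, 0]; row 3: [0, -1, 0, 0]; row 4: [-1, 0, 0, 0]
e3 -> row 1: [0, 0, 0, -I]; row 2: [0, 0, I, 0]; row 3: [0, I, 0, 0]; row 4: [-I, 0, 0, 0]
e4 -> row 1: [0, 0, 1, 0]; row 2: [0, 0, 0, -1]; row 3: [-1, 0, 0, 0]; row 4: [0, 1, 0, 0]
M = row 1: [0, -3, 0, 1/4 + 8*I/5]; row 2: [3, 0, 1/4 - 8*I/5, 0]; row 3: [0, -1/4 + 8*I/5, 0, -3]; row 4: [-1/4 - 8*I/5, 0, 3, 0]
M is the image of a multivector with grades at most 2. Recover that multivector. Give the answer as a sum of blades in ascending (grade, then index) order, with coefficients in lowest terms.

Method: the blade images are trace-orthogonal — tr(rho(e_A) rho(e_B)^-1) = 4 if A = B and 0 otherwise — and rho(e_A)^-1 = (e_A)^2 * rho(e_A) with (e_A)^2 = +1 or -1, so the coefficient of e_A in the preimage is (e_A)^2 * tr(M rho(e_A))/4.
Nonzero projections over blades of grade <= 2: e2: (e2)^2 = -1, tr(M rho(e2)) = -1, coefficient 1/4; e13: (e13)^2 = +1, tr(M rho(e13)) = -32/5, coefficient -8/5; e24: (e24)^2 = -1, tr(M rho(e24)) = 12, coefficient -3. Every other blade of grade <= 2 projects to 0.
Answer: 1/4*e2 - 8/5*e13 - 3*e24


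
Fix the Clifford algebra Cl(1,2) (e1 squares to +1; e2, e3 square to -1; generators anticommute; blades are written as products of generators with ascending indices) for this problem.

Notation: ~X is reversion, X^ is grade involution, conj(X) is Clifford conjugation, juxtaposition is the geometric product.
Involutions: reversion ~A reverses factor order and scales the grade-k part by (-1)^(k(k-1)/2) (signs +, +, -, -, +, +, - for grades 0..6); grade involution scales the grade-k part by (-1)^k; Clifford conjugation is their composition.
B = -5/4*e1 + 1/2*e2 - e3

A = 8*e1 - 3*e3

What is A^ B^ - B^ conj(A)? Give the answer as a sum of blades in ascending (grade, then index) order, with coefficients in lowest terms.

first term: -13 + 4*e1 e2 - 47/4*e1 e3 + 3/2*e2 e3
second term: -13 - 4*e1 e2 + 47/4*e1 e3 - 3/2*e2 e3
Answer: 8*e1 e2 - 47/2*e1 e3 + 3*e2 e3


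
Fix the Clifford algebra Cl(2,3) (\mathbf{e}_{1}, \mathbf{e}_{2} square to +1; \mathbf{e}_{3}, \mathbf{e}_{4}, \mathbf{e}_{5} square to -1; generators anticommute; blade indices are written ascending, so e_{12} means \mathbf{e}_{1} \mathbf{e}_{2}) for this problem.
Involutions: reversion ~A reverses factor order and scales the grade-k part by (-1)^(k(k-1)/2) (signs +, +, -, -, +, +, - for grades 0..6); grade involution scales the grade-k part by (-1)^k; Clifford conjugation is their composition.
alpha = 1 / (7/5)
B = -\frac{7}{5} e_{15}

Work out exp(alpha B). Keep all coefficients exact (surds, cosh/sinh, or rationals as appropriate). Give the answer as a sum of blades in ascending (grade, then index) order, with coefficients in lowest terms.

B^2 = (-\frac{7}{5})^2*(e_{15})^2 = \frac{49}{25}*(+1) = \frac{49}{25} (a basis 2-blade squares to minus the product of its generators' squares).
B^2 = \frac{49}{25} — the positive square puts this in the hyperbolic regime; l = \frac{7}{5}, alpha*l = 1, so exp(alpha B) = cosh(1) + (sinh(1)/(\frac{7}{5}))*B = \cosh{\left(1 \right)} + (\frac{5 \sinh{\left(1 \right)}}{7})*B.
Answer: \cosh{\left(1 \right)} - \sinh{\left(1 \right)} e_{15}


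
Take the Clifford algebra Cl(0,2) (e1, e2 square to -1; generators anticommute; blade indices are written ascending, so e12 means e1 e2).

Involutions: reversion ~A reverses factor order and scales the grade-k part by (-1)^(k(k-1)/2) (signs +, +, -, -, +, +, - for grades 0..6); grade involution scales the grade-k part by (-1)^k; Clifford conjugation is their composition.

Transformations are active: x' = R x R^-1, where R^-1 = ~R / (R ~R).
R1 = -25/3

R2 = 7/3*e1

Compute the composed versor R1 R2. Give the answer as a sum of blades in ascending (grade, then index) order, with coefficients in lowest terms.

Distribute over the terms of R1 (each basis-blade product reordered to ascending indices, repeated generators contracted through their squares):
(-25/3) R2 = -175/9*e1
Answer: -175/9*e1


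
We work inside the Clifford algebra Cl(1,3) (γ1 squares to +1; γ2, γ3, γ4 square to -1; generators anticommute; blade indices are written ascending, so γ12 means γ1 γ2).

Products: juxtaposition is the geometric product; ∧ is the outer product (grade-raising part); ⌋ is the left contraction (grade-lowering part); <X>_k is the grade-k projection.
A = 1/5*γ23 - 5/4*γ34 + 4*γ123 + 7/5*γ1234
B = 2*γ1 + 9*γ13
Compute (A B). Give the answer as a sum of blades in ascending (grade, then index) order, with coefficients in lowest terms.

step 1: -36*γ2 - 9/5*γ12 - 45/4*γ14 + 8*γ23 - 63/5*γ24 + 2/5*γ123 - 5/2*γ134 - 14/5*γ234
Answer: -36*γ2 - 9/5*γ12 - 45/4*γ14 + 8*γ23 - 63/5*γ24 + 2/5*γ123 - 5/2*γ134 - 14/5*γ234


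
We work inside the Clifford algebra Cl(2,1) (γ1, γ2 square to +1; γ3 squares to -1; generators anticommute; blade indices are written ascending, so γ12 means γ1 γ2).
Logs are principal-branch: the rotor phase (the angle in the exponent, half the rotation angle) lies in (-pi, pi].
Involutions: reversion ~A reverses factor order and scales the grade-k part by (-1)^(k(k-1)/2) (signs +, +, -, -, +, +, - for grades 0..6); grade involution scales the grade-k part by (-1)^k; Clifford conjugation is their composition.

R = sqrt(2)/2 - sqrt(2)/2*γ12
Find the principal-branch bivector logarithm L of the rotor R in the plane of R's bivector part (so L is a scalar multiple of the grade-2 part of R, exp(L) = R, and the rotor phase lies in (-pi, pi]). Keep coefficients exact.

The scalar part of R is sqrt(2)/2, so the principal-branch rotor phase is pinned; divide the bivector part by its sine to get the unit plane — L is the phase times that plane.
Concretely: cos(phase) = sqrt(2)/2 gives phase = ±pi/4, and since phase/sin(phase) is even the sign is immaterial: L = (phase/sin(phase)) * <R>_2 = (sqrt(2)*pi/4) * <R>_2.
Answer: -pi/4*γ12


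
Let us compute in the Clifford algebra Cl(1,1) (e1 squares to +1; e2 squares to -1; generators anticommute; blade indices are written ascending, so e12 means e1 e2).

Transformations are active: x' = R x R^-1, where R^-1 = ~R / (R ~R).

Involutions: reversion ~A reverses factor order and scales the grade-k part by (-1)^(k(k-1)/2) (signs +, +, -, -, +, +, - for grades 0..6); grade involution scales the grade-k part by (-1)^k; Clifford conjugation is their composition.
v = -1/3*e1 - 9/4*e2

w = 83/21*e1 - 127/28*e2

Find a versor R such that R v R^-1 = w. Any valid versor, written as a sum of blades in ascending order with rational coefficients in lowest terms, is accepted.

Reasoning: v^2 = w^2 = -713/144 since conjugation preserves the quadratic form; R = v + w = 76/21*e1 - 95/14*e2 is then valid when invertible, keeping its own part and reversing (v - w)/2.
Answer: 76/21*e1 - 95/14*e2


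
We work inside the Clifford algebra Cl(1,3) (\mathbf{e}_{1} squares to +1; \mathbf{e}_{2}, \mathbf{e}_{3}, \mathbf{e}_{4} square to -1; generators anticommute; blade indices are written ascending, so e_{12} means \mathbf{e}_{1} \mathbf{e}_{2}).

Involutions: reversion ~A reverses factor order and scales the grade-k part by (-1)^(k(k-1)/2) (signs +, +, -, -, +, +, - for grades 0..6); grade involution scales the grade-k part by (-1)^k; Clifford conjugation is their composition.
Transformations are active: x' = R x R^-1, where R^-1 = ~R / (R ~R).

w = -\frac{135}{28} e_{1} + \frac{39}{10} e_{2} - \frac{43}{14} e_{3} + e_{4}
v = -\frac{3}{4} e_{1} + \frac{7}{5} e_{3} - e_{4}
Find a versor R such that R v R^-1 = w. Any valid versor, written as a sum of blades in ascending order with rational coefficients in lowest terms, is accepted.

A norm check does it: q(v) = q(w) = -\frac{959}{400}, hence R = v + w = -\frac{39}{7} e_{1} + \frac{39}{10} e_{2} - \frac{117}{70} e_{3} realises the map — parallel part kept, (v - w)/2 negated, v carried to w.
Answer: -\frac{39}{7} e_{1} + \frac{39}{10} e_{2} - \frac{117}{70} e_{3}


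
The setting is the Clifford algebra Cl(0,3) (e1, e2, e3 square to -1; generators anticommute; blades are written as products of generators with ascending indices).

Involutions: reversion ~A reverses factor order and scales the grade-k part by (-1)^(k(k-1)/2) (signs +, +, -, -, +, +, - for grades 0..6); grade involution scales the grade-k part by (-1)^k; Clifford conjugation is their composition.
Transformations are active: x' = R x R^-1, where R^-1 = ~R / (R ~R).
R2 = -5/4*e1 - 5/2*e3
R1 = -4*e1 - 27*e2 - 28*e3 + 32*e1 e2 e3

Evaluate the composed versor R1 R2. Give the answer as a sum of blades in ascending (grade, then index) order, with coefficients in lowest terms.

Distribute over the terms of R2 (each basis-blade product reordered to ascending indices, repeated generators contracted through their squares):
R1 (-5/4*e1) = -5 - 135/4*e1 e2 - 35*e1 e3 + 40*e2 e3
R1 (-5/2*e3) = -70 + 80*e1 e2 + 10*e1 e3 + 135/2*e2 e3
Summing the partial products and collecting blades:
Answer: -75 + 185/4*e1 e2 - 25*e1 e3 + 215/2*e2 e3


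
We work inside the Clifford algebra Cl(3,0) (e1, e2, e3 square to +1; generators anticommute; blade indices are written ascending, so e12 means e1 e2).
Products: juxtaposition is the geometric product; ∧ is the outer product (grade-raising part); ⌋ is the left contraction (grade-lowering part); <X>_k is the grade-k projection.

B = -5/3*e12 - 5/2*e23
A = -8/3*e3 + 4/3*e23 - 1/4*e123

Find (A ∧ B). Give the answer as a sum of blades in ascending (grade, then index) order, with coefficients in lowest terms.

step 1: 40/9*e123
Answer: 40/9*e123


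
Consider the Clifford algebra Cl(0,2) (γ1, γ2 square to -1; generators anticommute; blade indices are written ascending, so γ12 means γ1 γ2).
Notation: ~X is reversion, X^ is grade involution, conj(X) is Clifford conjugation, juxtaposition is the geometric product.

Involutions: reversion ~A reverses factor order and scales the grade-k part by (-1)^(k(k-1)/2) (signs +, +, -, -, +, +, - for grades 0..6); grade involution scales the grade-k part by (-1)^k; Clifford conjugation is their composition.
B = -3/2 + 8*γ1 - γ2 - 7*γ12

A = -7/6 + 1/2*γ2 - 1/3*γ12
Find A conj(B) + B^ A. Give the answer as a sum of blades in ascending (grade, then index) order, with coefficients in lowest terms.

first term: 43/12 + 79/6*γ1 + 3/4*γ2 - 11/3*γ12
second term: -13/12 + 25/2*γ1 - 55/12*γ2 + 14/3*γ12
Answer: 5/2 + 77/3*γ1 - 23/6*γ2 + γ12


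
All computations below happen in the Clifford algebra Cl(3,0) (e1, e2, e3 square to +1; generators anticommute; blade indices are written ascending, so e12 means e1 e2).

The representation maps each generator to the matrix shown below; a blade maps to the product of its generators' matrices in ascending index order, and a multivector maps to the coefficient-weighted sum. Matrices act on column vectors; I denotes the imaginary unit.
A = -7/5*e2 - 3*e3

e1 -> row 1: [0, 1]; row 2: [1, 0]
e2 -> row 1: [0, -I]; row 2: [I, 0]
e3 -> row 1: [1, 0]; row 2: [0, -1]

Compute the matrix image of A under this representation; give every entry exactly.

M = (-7/5)*rho(e2) + (-3)*rho(e3), summed entrywise:
Answer: row 1: [-3, 7*I/5]; row 2: [-7*I/5, 3]


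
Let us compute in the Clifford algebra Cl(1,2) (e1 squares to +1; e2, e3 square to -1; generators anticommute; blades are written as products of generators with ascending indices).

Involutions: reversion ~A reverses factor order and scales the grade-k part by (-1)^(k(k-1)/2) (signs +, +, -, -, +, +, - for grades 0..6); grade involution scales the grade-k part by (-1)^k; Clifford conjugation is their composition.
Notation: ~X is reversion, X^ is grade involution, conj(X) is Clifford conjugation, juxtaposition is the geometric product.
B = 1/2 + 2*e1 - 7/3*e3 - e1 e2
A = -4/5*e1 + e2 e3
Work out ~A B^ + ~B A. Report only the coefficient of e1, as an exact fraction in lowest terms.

first term: 8/5 - 2/5*e1 + 47/15*e2 - 13/15*e1 e3 - 1/2*e2 e3 + 2*e1 e2 e3
second term: -8/5 - 2/5*e1 - 23/15*e2 - 43/15*e1 e3 + 1/2*e2 e3 + 2*e1 e2 e3
Answer: -4/5


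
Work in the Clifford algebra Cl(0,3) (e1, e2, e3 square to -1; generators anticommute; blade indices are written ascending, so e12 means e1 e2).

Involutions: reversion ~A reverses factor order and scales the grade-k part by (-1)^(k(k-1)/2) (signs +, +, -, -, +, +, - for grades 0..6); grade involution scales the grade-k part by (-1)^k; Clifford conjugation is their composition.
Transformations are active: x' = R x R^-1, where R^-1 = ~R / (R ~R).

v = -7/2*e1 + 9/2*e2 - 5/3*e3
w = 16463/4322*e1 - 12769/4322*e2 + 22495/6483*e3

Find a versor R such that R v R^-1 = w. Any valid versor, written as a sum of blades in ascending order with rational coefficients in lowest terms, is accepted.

Reasoning: v^2 = w^2 = -635/18 since conjugation preserves the quadratic form; R = v + w = 668/2161*e1 + 3340/2161*e2 + 11690/6483*e3 is then valid when invertible, keeping its own part and reversing (v - w)/2.
Answer: 668/2161*e1 + 3340/2161*e2 + 11690/6483*e3


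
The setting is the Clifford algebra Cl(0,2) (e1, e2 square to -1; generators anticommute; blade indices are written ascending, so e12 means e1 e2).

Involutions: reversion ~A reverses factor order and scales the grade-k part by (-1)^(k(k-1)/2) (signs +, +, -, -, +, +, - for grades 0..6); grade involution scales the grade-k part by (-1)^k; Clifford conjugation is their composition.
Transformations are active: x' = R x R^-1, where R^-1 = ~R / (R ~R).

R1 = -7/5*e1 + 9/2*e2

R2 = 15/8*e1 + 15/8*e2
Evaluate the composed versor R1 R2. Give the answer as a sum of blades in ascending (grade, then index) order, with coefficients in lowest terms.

Distribute over the terms of R1 (each basis-blade product reordered to ascending indices, repeated generators contracted through their squares):
(-7/5*e1) R2 = 21/8 - 21/8*e12
(9/2*e2) R2 = -135/16 - 135/16*e12
Summing the partial products and collecting blades:
Answer: -93/16 - 177/16*e12


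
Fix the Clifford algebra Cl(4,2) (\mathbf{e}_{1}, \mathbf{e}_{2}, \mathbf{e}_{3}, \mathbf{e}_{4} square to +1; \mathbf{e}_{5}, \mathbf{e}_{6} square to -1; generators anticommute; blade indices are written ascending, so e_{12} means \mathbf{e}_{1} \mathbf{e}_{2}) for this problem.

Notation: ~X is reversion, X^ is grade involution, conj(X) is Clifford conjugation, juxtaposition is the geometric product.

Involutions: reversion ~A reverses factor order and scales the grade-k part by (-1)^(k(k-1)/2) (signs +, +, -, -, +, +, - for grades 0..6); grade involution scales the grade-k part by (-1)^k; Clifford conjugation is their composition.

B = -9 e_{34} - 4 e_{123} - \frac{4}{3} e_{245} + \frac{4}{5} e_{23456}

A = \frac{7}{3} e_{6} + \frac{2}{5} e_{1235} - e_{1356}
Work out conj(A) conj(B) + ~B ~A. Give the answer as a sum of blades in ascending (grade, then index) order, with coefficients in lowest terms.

first term: -\frac{8}{5} e_{5} + \frac{4}{5} e_{124} - \frac{8}{15} e_{134} + \frac{8}{25} e_{146} + 4 e_{256} - 21 e_{346} - \frac{28}{3} e_{1236} + \frac{18}{5} e_{1245} - 9 e_{1456} - \frac{28}{15} e_{2345} - \frac{28}{9} e_{2456} - \frac{4}{3} e_{12346}
second term: -\frac{8}{5} e_{5} + \frac{4}{5} e_{124} + \frac{8}{15} e_{134} + \frac{8}{25} e_{146} - 4 e_{256} + 21 e_{346} + \frac{28}{3} e_{1236} - \frac{18}{5} e_{1245} + 9 e_{1456} - \frac{28}{15} e_{2345} + \frac{28}{9} e_{2456} - \frac{4}{3} e_{12346}
Answer: -\frac{16}{5} e_{5} + \frac{8}{5} e_{124} + \frac{16}{25} e_{146} - \frac{56}{15} e_{2345} - \frac{8}{3} e_{12346}


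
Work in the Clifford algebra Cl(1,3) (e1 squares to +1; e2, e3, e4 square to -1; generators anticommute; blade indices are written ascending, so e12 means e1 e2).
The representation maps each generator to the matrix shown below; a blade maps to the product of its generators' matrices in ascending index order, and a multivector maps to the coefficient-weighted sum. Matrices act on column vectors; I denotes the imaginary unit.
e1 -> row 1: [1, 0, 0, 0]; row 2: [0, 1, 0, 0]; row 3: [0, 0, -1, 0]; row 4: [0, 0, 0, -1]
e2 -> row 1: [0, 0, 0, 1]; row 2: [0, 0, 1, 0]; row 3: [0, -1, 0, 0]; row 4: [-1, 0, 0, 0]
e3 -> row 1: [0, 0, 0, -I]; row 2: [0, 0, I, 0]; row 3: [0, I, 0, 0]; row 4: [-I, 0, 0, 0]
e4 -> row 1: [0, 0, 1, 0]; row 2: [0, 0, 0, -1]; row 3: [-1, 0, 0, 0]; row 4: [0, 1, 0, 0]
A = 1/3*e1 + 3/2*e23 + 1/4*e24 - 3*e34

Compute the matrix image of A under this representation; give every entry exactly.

Bivector images (products of the table entries): rho(e23) = rho(e2)rho(e3) = row 1: [-I, 0, 0, 0]; row 2: [0, I, 0, 0]; row 3: [0, 0, -I, 0]; row 4: [0, 0, 0, I]; rho(e24) = rho(e2)rho(e4) = row 1: [0, 1, 0, 0]; row 2: [-1, 0, 0, 0]; row 3: [0, 0, 0, 1]; row 4: [0, 0, -1, 0]; rho(e34) = rho(e3)rho(e4) = row 1: [0, -I, 0, 0]; row 2: [-I, 0, 0, 0]; row 3: [0, 0, 0, -I]; row 4: [0, 0, -I, 0].
M = (1/3)*rho(e1) + (3/2)*rho(e23) + (1/4)*rho(e24) + (-3)*rho(e34), summed entrywise:
Answer: row 1: [1/3 - 3*I/2, 1/4 + 3*I, 0, 0]; row 2: [-1/4 + 3*I, 1/3 + 3*I/2, 0, 0]; row 3: [0, 0, -1/3 - 3*I/2, 1/4 + 3*I]; row 4: [0, 0, -1/4 + 3*I, -1/3 + 3*I/2]


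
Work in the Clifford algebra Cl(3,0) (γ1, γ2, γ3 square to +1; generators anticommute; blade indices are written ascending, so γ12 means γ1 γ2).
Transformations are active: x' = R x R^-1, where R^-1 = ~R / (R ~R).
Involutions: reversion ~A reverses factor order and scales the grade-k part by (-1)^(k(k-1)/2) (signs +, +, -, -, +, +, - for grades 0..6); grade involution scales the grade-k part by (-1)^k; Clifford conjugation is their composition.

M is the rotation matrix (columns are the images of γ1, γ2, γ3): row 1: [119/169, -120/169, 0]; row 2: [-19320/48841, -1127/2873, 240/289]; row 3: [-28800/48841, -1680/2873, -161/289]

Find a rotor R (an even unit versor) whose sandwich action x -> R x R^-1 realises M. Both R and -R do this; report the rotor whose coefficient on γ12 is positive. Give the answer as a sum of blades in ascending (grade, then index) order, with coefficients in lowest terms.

Method: write R = a + b12*γ12 + b13*γ13 + b23*γ23 with a^2 + b12^2 + b13^2 + b23^2 = 1 (so R^-1 = ~R). Expanding the columns R e_j ~R gives tr M = 4a^2 - 1 and, from the antisymmetric part, M21 - M12 = -4a*b12, M13 - M31 = 4a*b13, M32 - M23 = -4a*b23.
Here tr M = -11977/48841, so a^2 = (1 + tr M)/4 = 9216/48841 and a = ±96/221. Taking a = 96/221: M21 - M12 = 15360/48841, M13 - M31 = 28800/48841, M32 - M23 = -69120/48841, giving b12 = -40/221, b13 = 75/221, b23 = 180/221, i.e. R = 96/221 - 40/221*γ12 + 75/221*γ13 + 180/221*γ23.
Its γ12 coefficient is negative, so report the other preimage -R.
Answer: -96/221 + 40/221*γ12 - 75/221*γ13 - 180/221*γ23. Uniqueness: Spin(3) -> SO(3) maps R and -R to the same rotation of trace -11977/48841; fixing the sign of the γ12 coefficient removes the ambiguity.


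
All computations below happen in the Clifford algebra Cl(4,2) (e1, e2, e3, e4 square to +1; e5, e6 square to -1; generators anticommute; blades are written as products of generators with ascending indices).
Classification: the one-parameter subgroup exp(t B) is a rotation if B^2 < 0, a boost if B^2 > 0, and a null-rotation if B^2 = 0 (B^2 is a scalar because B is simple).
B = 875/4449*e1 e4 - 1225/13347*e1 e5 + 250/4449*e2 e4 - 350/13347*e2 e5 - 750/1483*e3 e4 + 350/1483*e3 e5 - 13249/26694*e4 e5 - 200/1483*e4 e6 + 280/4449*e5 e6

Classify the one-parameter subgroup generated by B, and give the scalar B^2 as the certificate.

B^2 term by term: the squares give (875/4449)^2*(e1 e4)^2 + (-1225/13347)^2*(e1 e5)^2 + (250/4449)^2*(e2 e4)^2 + (-350/13347)^2*(e2 e5)^2 + (-750/1483)^2*(e3 e4)^2 + (350/1483)^2*(e3 e5)^2 + (-13249/26694)^2*(e4 e5)^2 + (-200/1483)^2*(e4 e6)^2 + (280/4449)^2*(e5 e6)^2 = 765625/19793601*(-1) + 1500625/178142409*(+1) + 62500/19793601*(-1) + 122500/178142409*(+1) + 562500/2199289*(-1) + 122500/2199289*(+1) + 175536001/712569636*(+1) + 40000/2199289*(+1) + 78400/19793601*(-1) = 1/36 (each basis 2-blade squares to minus the product of its generators' squares); cross terms between blades sharing an index anticommute and cancel; the commuting (index-disjoint) pairs give grade-4 terms 2*c*c'*(blade product), which cancel blade by blade — e1 e2 e4 e5: 612500/59380803 - 612500/59380803 = 0; e1 e3 e4 e5: -612500/6597867 + 612500/6597867 = 0; e1 e4 e5 e6: 490000/19793601 - 490000/19793601 = 0; e2 e3 e4 e5: -175000/6597867 + 175000/6597867 = 0; e2 e4 e5 e6: 140000/19793601 - 140000/19793601 = 0; e3 e4 e5 e6: -140000/2199289 + 140000/2199289 = 0 — confirming B is simple. So B^2 = 1/36.
Answer: boost, certificate B^2 = 1/36. Key observation: B^2 = 1/36 is a conjugation invariant, so its sign decides the class regardless of the surface form of B.


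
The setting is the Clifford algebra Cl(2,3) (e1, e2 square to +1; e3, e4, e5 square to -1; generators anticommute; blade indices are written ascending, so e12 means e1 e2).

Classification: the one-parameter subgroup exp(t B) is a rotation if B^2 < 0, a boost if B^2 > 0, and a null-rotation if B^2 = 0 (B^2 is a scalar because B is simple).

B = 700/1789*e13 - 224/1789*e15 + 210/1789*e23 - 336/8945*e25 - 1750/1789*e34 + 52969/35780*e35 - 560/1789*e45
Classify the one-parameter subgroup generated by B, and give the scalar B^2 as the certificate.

B^2 term by term: the squares give (700/1789)^2*(e13)^2 + (-224/1789)^2*(e15)^2 + (210/1789)^2*(e23)^2 + (-336/8945)^2*(e25)^2 + (-1750/1789)^2*(e34)^2 + (52969/35780)^2*(e35)^2 + (-560/1789)^2*(e45)^2 = 490000/3200521*(+1) + 50176/3200521*(+1) + 44100/3200521*(+1) + 112896/80013025*(+1) + 3062500/3200521*(-1) + 2805714961/1280208400*(-1) + 313600/3200521*(-1) = -49/16 (each basis 2-blade squares to minus the product of its generators' squares); cross terms between blades sharing an index anticommute and cancel; the commuting (index-disjoint) pairs give grade-4 terms 2*c*c'*(blade product), which cancel blade by blade — e1235: 94080/3200521 - 94080/3200521 = 0; e1345: -784000/3200521 + 784000/3200521 = 0; e2345: -235200/3200521 + 235200/3200521 = 0 — confirming B is simple. So B^2 = -49/16.
Answer: rotation, certificate B^2 = -49/16. Note: conjugating B changes its blade decomposition but never the scalar B^2 = -49/16, whose sign settles the classification.


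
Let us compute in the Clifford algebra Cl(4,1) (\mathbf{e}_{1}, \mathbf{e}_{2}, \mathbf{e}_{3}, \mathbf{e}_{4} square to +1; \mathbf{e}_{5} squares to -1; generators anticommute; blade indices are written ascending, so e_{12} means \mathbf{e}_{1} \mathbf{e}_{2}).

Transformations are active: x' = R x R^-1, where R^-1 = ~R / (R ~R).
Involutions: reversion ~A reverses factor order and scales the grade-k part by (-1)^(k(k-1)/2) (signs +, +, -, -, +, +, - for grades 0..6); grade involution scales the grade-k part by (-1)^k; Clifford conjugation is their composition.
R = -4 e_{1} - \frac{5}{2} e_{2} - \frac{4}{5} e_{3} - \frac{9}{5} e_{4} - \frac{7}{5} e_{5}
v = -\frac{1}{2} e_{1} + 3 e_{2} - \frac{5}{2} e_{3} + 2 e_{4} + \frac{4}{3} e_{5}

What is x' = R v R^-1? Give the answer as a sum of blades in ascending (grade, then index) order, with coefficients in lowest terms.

~R = -4 e_{1} - \frac{5}{2} e_{2} - \frac{4}{5} e_{3} - \frac{9}{5} e_{4} - \frac{7}{5} e_{5}, and R ~R = \frac{2417}{100}, so R^-1 = ~R / (\frac{2417}{100}).
R v = -\frac{157}{30} - \frac{53}{4} e_{12} + \frac{48}{5} e_{13} - \frac{89}{10} e_{14} - \frac{181}{30} e_{15} + \frac{173}{20} e_{23} + \frac{2}{5} e_{24} + \frac{13}{15} e_{25} - \frac{61}{10} e_{34} - \frac{137}{30} e_{35} + \frac{2}{5} e_{45}
Answer: \frac{32371}{14502} e_{1} - \frac{13903}{7251} e_{2} + \frac{41279}{14502} e_{3} - \frac{2950}{2417} e_{4} - \frac{5272}{7251} e_{5}
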